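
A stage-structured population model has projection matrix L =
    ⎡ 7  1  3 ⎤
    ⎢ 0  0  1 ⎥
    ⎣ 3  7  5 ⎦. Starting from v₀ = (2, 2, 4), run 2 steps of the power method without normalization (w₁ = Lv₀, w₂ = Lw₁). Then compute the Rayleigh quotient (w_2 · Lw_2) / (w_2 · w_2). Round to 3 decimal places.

w1 = Lv₀ = (28, 4, 40)
w2 = Lw1 = (320, 40, 312)
Lw2 = (3216, 312, 2800)
w2·Lw2 = 320·3216 + 40·312 + 312·2800 = 1915200; w2·w2 = 320·320 + 40·40 + 312·312 = 201344
λ ≈ 1915200/201344 = 9.512

9.512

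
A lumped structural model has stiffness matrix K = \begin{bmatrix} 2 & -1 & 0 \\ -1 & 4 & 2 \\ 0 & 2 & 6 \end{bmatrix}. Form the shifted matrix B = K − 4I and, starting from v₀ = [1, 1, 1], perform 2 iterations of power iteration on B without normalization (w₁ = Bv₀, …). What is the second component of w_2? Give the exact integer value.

B = K − 4I has rows (-2, -1, 0); (-1, 0, 2); (0, 2, 2)
w1 = Bv₀ = ((-2)·1 + (-1)·1 + 0·1; (-1)·1 + 0·1 + 2·1; 0·1 + 2·1 + 2·1) = (-3, 1, 4)
w2 = Bw1 = ((-2)·(-3) + (-1)·1 + 0·4; (-1)·(-3) + 0·1 + 2·4; 0·(-3) + 2·1 + 2·4) = (5, 11, 10)
Requested component of w2: 11

11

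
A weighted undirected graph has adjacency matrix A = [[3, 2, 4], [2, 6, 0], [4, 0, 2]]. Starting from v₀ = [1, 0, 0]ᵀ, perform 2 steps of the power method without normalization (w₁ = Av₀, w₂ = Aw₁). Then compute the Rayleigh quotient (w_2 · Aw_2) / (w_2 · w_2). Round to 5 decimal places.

w1 = Av₀ = (3·1 + 2·0 + 4·0; 2·1 + 6·0 + 0·0; 4·1 + 0·0 + 2·0) = (3, 2, 4)
w2 = Aw1 = (3·3 + 2·2 + 4·4; 2·3 + 6·2 + 0·4; 4·3 + 0·2 + 2·4) = (29, 18, 20)
Aw2 = (203, 166, 156)
w2·Aw2 = 29·203 + 18·166 + 20·156 = 11995; w2·w2 = 29·29 + 18·18 + 20·20 = 1565
λ ≈ 11995/1565 = 7.66454

7.66454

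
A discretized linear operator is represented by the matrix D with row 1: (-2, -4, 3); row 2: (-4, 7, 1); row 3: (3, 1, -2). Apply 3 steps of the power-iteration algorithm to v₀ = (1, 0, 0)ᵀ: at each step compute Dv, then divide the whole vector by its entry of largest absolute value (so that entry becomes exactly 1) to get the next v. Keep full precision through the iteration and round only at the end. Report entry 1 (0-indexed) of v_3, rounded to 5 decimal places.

1.00000

Dv0 = (-2.000000, -4.000000, 3.000000); divide by -4.000000 → v1 = (0.500000, 1.000000, -0.750000)
Dv1 = (-7.250000, 4.250000, 4.000000); divide by -7.250000 → v2 = (1.000000, -0.586207, -0.551724)
Dv2 = (-1.310345, -8.655172, 3.517241); divide by -8.655172 → v3 = (0.151394, 1.000000, -0.406375)
Requested entry of v3: -251/-251 = 1.00000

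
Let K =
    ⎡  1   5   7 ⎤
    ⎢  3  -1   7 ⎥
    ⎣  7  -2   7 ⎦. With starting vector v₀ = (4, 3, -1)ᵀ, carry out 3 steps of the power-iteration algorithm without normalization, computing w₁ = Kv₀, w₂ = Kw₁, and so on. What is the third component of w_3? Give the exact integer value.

w1 = Kv₀ = (1·4 + 5·3 + 7·(-1); 3·4 + (-1)·3 + 7·(-1); 7·4 + (-2)·3 + 7·(-1)) = (12, 2, 15)
w2 = Kw1 = (1·12 + 5·2 + 7·15; 3·12 + (-1)·2 + 7·15; 7·12 + (-2)·2 + 7·15) = (127, 139, 185)
w3 = Kw2 = (2117, 1537, 1906)
The requested component of w3 is 1906.

1906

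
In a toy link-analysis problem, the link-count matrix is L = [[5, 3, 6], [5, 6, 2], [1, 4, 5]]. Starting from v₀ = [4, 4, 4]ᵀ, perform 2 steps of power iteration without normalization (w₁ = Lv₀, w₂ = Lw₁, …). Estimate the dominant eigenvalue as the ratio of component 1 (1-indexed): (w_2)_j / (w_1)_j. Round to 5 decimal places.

λ ≈ 12.07143

w1 = Lv₀ = (5·4 + 3·4 + 6·4; 5·4 + 6·4 + 2·4; 1·4 + 4·4 + 5·4) = (56, 52, 40)
w2 = Lw1 = (5·56 + 3·52 + 6·40; 5·56 + 6·52 + 2·40; 1·56 + 4·52 + 5·40) = (676, 672, 464)
Ratio at component: 676 / 56 = 12.07143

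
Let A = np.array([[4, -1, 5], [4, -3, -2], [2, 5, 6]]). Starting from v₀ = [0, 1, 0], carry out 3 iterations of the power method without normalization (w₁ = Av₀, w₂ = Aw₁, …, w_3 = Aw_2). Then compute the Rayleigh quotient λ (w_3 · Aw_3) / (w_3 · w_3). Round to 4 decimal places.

w1 = Av₀ = (4·0 + (-1)·1 + 5·0; 4·0 + (-3)·1 + (-2)·0; 2·0 + 5·1 + 6·0) = (-1, -3, 5)
w2 = Aw1 = (4·(-1) + (-1)·(-3) + 5·5; 4·(-1) + (-3)·(-3) + (-2)·5; 2·(-1) + 5·(-3) + 6·5) = (24, -5, 13)
w3 = Aw2 = (166, 85, 101)
Aw3 = (1084, 207, 1363)
w3·Aw3 = 166·1084 + 85·207 + 101·1363 = 335202; w3·w3 = 166·166 + 85·85 + 101·101 = 44982
λ ≈ 335202/44982 = 7.4519

λ ≈ 7.4519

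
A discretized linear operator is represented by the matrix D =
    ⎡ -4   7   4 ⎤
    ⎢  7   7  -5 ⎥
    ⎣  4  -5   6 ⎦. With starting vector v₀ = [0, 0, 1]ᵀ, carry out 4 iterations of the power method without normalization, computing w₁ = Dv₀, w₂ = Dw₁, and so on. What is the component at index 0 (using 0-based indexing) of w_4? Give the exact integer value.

-4303

w1 = Dv₀ = (4, -5, 6)
w2 = Dw1 = (-27, -37, 77)
w3 = Dw2 = (157, -833, 539)
w4 = Dw3 = (-4303, -7427, 8027)
The requested component of w4 is -4303.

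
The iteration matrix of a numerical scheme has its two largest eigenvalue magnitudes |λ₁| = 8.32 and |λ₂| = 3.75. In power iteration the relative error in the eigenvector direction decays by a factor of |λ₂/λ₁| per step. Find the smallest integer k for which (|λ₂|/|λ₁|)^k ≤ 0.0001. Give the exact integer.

|λ₂/λ₁| = 3.75/8.32 = 0.45072
Need k ≥ ln(0.0001) / ln(0.45072) = -9.2103 / -0.7969 ≈ 11.558
Smallest integer k satisfying the bound: 12

12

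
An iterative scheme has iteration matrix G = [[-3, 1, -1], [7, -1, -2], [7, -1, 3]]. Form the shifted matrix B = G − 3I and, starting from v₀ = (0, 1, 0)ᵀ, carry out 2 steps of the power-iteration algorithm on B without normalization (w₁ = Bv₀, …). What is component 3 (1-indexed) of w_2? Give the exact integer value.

B = G − 3I has rows (-6, 1, -1); (7, -4, -2); (7, -1, 0)
w1 = Bv₀ = ((-6)·0 + 1·1 + (-1)·0; 7·0 + (-4)·1 + (-2)·0; 7·0 + (-1)·1 + 0·0) = (1, -4, -1)
w2 = Bw1 = ((-6)·1 + 1·(-4) + (-1)·(-1); 7·1 + (-4)·(-4) + (-2)·(-1); 7·1 + (-1)·(-4) + 0·(-1)) = (-9, 25, 11)
Requested component of w2: 11

11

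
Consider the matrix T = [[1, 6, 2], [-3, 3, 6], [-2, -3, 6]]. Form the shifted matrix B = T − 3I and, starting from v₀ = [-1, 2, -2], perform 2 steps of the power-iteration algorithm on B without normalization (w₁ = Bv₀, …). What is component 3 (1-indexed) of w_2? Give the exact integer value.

B = T − 3I has rows (-2, 6, 2); (-3, 0, 6); (-2, -3, 3)
w1 = Bv₀ = ((-2)·(-1) + 6·2 + 2·(-2); (-3)·(-1) + 0·2 + 6·(-2); (-2)·(-1) + (-3)·2 + 3·(-2)) = (10, -9, -10)
w2 = Bw1 = ((-2)·10 + 6·(-9) + 2·(-10); (-3)·10 + 0·(-9) + 6·(-10); (-2)·10 + (-3)·(-9) + 3·(-10)) = (-94, -90, -23)
Requested component of w2: -23

-23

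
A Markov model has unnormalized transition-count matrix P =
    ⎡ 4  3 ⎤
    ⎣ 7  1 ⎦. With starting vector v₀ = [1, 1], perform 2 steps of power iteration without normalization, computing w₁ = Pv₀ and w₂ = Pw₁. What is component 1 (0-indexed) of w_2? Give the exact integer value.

w1 = Pv₀ = (4·1 + 3·1; 7·1 + 1·1) = (7, 8)
w2 = Pw1 = (4·7 + 3·8; 7·7 + 1·8) = (52, 57)
The requested component of w2 is 57.

57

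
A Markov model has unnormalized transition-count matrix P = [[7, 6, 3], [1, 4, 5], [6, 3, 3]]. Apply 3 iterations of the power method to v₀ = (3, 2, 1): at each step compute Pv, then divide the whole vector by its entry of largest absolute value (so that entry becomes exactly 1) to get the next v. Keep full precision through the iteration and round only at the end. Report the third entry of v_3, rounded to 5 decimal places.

0.79185

Pv0 = (36.000000, 16.000000, 27.000000); divide by 36.000000 → v1 = (1.000000, 0.444444, 0.750000)
Pv1 = (11.916667, 6.527778, 9.583333); divide by 11.916667 → v2 = (1.000000, 0.547786, 0.804196)
Pv2 = (12.699301, 7.212121, 10.055944); divide by 12.699301 → v3 = (1.000000, 0.567915, 0.791850)
Requested entry of v3: 4314/5448 = 0.79185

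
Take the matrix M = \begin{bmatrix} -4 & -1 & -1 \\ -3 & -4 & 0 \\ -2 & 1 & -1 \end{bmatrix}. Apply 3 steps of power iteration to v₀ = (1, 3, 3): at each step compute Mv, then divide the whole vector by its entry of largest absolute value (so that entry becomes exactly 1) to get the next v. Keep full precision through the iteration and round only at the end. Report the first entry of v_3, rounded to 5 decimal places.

0.61205

Mv0 = (-10.000000, -15.000000, -2.000000); divide by -15.000000 → v1 = (0.666667, 1.000000, 0.133333)
Mv1 = (-3.800000, -6.000000, -0.466667); divide by -6.000000 → v2 = (0.633333, 1.000000, 0.077778)
Mv2 = (-3.611111, -5.900000, -0.344444); divide by -5.900000 → v3 = (0.612053, 1.000000, 0.058380)
Requested entry of v3: -325/-531 = 0.61205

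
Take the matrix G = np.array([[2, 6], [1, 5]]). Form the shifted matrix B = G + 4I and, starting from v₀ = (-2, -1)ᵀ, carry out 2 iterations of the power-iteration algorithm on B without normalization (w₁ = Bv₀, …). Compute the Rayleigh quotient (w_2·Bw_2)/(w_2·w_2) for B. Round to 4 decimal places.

B = G + 4I has rows (6, 6); (1, 9)
w1 = Bv₀ = (6·(-2) + 6·(-1); 1·(-2) + 9·(-1)) = (-18, -11)
w2 = Bw1 = (6·(-18) + 6·(-11); 1·(-18) + 9·(-11)) = (-174, -117)
Bw2 = (-1746, -1227)
w2·Bw2 = 447363; w2·w2 = 43965; μ ≈ 447363/43965 = 10.1754

10.1754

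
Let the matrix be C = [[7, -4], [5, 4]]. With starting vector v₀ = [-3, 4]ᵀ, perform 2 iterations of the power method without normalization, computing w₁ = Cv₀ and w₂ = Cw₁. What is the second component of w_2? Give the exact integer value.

-181

w1 = Cv₀ = (-37, 1)
w2 = Cw1 = (-263, -181)
The requested component of w2 is -181.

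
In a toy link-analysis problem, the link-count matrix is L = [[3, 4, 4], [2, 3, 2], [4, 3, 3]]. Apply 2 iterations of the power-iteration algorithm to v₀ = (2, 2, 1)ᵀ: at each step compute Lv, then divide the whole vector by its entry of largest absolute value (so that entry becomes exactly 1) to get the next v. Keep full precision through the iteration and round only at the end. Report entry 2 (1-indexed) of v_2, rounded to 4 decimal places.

0.6235

Lv0 = (18.00000, 12.00000, 17.00000); divide by 18.00000 → v1 = (1.00000, 0.66667, 0.94444)
Lv1 = (9.44444, 5.88889, 8.83333); divide by 9.44444 → v2 = (1.00000, 0.62353, 0.93529)
Requested entry of v2: 106/170 = 0.6235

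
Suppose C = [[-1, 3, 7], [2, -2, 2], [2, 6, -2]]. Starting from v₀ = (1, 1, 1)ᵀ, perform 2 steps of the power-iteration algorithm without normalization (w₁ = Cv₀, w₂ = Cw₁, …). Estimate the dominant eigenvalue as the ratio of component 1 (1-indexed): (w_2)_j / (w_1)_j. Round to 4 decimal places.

w1 = Cv₀ = ((-1)·1 + 3·1 + 7·1; 2·1 + (-2)·1 + 2·1; 2·1 + 6·1 + (-2)·1) = (9, 2, 6)
w2 = Cw1 = ((-1)·9 + 3·2 + 7·6; 2·9 + (-2)·2 + 2·6; 2·9 + 6·2 + (-2)·6) = (39, 26, 18)
Ratio at component: 39 / 9 = 4.3333

4.3333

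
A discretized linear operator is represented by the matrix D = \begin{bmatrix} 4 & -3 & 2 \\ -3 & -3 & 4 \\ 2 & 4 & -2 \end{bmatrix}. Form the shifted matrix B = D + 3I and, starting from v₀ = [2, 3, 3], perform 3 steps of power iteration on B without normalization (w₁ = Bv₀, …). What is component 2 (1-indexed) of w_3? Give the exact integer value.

-31

B = D + 3I has rows (7, -3, 2); (-3, 0, 4); (2, 4, 1)
w1 = Bv₀ = (11, 6, 19)
w2 = Bw1 = (97, 43, 65)
w3 = Bw2 = (680, -31, 431)
Requested component of w3: -31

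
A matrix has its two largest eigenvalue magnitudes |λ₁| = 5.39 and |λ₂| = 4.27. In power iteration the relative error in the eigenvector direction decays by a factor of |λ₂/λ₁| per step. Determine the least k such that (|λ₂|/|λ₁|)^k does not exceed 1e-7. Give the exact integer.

|λ₂/λ₁| = 4.27/5.39 = 0.79221
Need k ≥ ln(1e-7) / ln(0.79221) = -16.1181 / -0.2329 ≈ 69.197
Smallest integer k satisfying the bound: 70

70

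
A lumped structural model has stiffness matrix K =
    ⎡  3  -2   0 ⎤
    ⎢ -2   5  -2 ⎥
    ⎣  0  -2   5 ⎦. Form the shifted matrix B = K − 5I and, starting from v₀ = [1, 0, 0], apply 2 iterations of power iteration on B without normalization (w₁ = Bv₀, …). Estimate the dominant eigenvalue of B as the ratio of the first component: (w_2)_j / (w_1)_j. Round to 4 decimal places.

B = K − 5I has rows (-2, -2, 0); (-2, 0, -2); (0, -2, 0)
w1 = Bv₀ = (-2, -2, 0)
w2 = Bw1 = (8, 4, 4)
Ratio: 8/-2 = -4.0000

μ ≈ -4.0000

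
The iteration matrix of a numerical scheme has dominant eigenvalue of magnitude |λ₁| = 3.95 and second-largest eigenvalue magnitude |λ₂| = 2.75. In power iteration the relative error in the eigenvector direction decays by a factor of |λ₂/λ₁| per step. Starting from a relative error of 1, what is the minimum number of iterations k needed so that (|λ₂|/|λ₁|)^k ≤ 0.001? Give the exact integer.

|λ₂/λ₁| = 2.75/3.95 = 0.69620
Need k ≥ ln(0.001) / ln(0.69620) = -6.9078 / -0.3621 ≈ 19.076
Smallest integer k satisfying the bound: 20

20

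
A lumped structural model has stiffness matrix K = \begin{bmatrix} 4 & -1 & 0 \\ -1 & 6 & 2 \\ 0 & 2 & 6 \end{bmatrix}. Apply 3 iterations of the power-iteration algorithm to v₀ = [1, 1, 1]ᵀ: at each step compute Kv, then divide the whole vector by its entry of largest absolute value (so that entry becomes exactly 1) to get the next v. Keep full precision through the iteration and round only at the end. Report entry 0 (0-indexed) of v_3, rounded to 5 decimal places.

Kv0 = (3.000000, 7.000000, 8.000000); divide by 8.000000 → v1 = (0.375000, 0.875000, 1.000000)
Kv1 = (0.625000, 6.875000, 7.750000); divide by 7.750000 → v2 = (0.080645, 0.887097, 1.000000)
Kv2 = (-0.564516, 7.241935, 7.774194); divide by 7.774194 → v3 = (-0.072614, 0.931535, 1.000000)
Requested entry of v3: -35/482 = -0.07261

-0.07261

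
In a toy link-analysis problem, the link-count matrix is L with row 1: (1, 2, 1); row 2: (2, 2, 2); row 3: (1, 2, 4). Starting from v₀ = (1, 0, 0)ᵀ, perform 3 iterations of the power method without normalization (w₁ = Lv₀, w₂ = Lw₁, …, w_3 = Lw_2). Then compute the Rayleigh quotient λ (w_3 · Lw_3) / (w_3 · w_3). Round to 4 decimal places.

λ ≈ 5.9961

w1 = Lv₀ = (1, 2, 1)
w2 = Lw1 = (6, 8, 9)
w3 = Lw2 = (31, 46, 58)
Lw3 = (181, 270, 355)
w3·Lw3 = 31·181 + 46·270 + 58·355 = 38621; w3·w3 = 31·31 + 46·46 + 58·58 = 6441
λ ≈ 38621/6441 = 5.9961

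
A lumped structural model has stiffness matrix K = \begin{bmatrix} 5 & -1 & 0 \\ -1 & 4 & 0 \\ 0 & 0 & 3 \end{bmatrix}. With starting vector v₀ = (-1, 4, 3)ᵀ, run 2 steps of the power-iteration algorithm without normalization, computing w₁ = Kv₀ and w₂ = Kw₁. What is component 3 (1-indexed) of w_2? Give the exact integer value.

w1 = Kv₀ = (-9, 17, 9)
w2 = Kw1 = (-62, 77, 27)
The requested component of w2 is 27.

27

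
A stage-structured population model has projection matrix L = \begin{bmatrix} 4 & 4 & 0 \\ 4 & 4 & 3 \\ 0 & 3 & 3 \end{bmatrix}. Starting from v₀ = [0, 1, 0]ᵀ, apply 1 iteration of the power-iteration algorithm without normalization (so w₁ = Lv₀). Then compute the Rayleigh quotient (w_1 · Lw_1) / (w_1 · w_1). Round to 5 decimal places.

w1 = Lv₀ = (4·0 + 4·1 + 0·0; 4·0 + 4·1 + 3·0; 0·0 + 3·1 + 3·0) = (4, 4, 3)
Lw1 = (32, 41, 21)
w1·Lw1 = 4·32 + 4·41 + 3·21 = 355; w1·w1 = 4·4 + 4·4 + 3·3 = 41
λ ≈ 355/41 = 8.65854

8.65854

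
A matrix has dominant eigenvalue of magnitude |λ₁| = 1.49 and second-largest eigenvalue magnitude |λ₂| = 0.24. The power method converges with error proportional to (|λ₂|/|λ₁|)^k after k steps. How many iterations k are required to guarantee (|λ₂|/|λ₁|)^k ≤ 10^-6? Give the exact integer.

8

|λ₂/λ₁| = 0.24/1.49 = 0.16107
Need k ≥ ln(10^-6) / ln(0.16107) = -13.8155 / -1.8259 ≈ 7.566
Smallest integer k satisfying the bound: 8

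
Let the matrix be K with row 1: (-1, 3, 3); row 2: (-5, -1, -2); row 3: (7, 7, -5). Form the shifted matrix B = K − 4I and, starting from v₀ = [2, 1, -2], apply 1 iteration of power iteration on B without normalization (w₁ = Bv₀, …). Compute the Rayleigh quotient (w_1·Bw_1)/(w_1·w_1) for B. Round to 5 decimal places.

μ ≈ -12.50138

B = K − 4I has rows (-5, 3, 3); (-5, -5, -2); (7, 7, -9)
w1 = Bv₀ = (-13, -11, 39)
Bw1 = (149, 42, -519)
w1·Bw1 = -22640; w1·w1 = 1811; μ ≈ -22640/1811 = -12.50138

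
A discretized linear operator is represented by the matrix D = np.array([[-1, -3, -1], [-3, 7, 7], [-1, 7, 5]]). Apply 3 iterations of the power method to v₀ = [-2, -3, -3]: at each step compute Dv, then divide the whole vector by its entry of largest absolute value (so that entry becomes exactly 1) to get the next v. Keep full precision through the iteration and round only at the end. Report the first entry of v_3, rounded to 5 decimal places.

-0.26592

Dv0 = (14.000000, -36.000000, -34.000000); divide by -36.000000 → v1 = (-0.388889, 1.000000, 0.944444)
Dv1 = (-3.555556, 14.777778, 12.111111); divide by 14.777778 → v2 = (-0.240602, 1.000000, 0.819549)
Dv2 = (-3.578947, 13.458647, 11.338346); divide by 13.458647 → v3 = (-0.265922, 1.000000, 0.842458)
Requested entry of v3: 1904/-7160 = -0.26592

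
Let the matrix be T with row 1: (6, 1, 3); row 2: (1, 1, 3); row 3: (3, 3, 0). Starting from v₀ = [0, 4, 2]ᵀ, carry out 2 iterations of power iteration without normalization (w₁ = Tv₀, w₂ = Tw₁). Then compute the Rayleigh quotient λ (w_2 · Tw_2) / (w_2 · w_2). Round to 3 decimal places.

7.831

w1 = Tv₀ = (10, 10, 12)
w2 = Tw1 = (106, 56, 60)
Tw2 = (872, 342, 486)
w2·Tw2 = 106·872 + 56·342 + 60·486 = 140744; w2·w2 = 106·106 + 56·56 + 60·60 = 17972
λ ≈ 140744/17972 = 7.831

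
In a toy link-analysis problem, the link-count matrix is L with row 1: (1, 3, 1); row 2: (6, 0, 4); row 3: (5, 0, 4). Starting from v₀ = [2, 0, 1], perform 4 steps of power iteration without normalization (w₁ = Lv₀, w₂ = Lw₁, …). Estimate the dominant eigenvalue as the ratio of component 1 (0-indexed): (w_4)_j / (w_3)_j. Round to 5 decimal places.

6.80119

w1 = Lv₀ = (1·2 + 3·0 + 1·1; 6·2 + 0·0 + 4·1; 5·2 + 0·0 + 4·1) = (3, 16, 14)
w2 = Lw1 = (1·3 + 3·16 + 1·14; 6·3 + 0·16 + 4·14; 5·3 + 0·16 + 4·14) = (65, 74, 71)
w3 = Lw2 = (358, 674, 609)
w4 = Lw3 = (2989, 4584, 4226)
Ratio at component: 4584 / 674 = 6.80119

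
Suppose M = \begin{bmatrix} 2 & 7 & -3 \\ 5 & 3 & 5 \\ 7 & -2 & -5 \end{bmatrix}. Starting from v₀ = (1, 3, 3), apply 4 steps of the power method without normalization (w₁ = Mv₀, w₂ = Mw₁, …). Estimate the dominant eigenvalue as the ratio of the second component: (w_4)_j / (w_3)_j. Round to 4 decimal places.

λ ≈ 7.6232

w1 = Mv₀ = (2·1 + 7·3 + (-3)·3; 5·1 + 3·3 + 5·3; 7·1 + (-2)·3 + (-5)·3) = (14, 29, -14)
w2 = Mw1 = (2·14 + 7·29 + (-3)·(-14); 5·14 + 3·29 + 5·(-14); 7·14 + (-2)·29 + (-5)·(-14)) = (273, 87, 110)
w3 = Mw2 = (825, 2176, 1187)
w4 = Mw3 = (13321, 16588, -4512)
Ratio at component: 16588 / 2176 = 7.6232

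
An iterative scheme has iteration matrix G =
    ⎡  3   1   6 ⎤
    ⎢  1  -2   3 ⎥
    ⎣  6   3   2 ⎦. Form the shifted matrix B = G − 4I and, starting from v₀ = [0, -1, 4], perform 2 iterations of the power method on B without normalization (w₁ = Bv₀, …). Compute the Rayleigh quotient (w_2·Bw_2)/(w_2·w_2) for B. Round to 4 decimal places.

μ ≈ -7.6784

B = G − 4I has rows (-1, 1, 6); (1, -6, 3); (6, 3, -2)
w1 = Bv₀ = ((-1)·0 + 1·(-1) + 6·4; 1·0 + (-6)·(-1) + 3·4; 6·0 + 3·(-1) + (-2)·4) = (23, 18, -11)
w2 = Bw1 = ((-1)·23 + 1·18 + 6·(-11); 1·23 + (-6)·18 + 3·(-11); 6·23 + 3·18 + (-2)·(-11)) = (-71, -118, 214)
Bw2 = (1237, 1279, -1208)
w2·Bw2 = -497261; w2·w2 = 64761; μ ≈ -497261/64761 = -7.6784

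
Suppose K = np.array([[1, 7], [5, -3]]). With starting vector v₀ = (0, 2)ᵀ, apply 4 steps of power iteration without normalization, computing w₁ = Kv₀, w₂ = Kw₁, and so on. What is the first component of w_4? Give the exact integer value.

w1 = Kv₀ = (1·0 + 7·2; 5·0 + (-3)·2) = (14, -6)
w2 = Kw1 = (1·14 + 7·(-6); 5·14 + (-3)·(-6)) = (-28, 88)
w3 = Kw2 = (588, -404)
w4 = Kw3 = (-2240, 4152)
The requested component of w4 is -2240.

-2240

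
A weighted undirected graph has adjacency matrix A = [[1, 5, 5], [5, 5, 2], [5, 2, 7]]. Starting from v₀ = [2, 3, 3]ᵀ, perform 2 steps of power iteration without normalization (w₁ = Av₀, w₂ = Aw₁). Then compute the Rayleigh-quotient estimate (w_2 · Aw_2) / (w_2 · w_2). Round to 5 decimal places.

λ ≈ 12.47318

w1 = Av₀ = (1·2 + 5·3 + 5·3; 5·2 + 5·3 + 2·3; 5·2 + 2·3 + 7·3) = (32, 31, 37)
w2 = Aw1 = (1·32 + 5·31 + 5·37; 5·32 + 5·31 + 2·37; 5·32 + 2·31 + 7·37) = (372, 389, 481)
Aw2 = (4722, 4767, 6005)
w2·Aw2 = 372·4722 + 389·4767 + 481·6005 = 6499352; w2·w2 = 372·372 + 389·389 + 481·481 = 521066
λ ≈ 6499352/521066 = 12.47318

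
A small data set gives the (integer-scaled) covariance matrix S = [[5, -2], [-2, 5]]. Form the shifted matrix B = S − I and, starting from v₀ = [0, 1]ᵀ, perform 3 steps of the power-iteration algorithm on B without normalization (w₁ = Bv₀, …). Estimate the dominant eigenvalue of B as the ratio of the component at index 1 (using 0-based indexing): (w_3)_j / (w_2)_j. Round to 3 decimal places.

5.600

B = S − I has rows (4, -2); (-2, 4)
w1 = Bv₀ = (-2, 4)
w2 = Bw1 = (-16, 20)
w3 = Bw2 = (-104, 112)
Ratio: 112/20 = 5.600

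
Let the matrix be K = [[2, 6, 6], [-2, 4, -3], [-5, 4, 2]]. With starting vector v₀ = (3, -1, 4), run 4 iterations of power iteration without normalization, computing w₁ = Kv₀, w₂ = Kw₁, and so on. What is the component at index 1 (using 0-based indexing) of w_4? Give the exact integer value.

7274

w1 = Kv₀ = (2·3 + 6·(-1) + 6·4; (-2)·3 + 4·(-1) + (-3)·4; (-5)·3 + 4·(-1) + 2·4) = (24, -22, -11)
w2 = Kw1 = (2·24 + 6·(-22) + 6·(-11); (-2)·24 + 4·(-22) + (-3)·(-11); (-5)·24 + 4·(-22) + 2·(-11)) = (-150, -103, -230)
w3 = Kw2 = (-2298, 578, -122)
w4 = Kw3 = (-1860, 7274, 13558)
The requested component of w4 is 7274.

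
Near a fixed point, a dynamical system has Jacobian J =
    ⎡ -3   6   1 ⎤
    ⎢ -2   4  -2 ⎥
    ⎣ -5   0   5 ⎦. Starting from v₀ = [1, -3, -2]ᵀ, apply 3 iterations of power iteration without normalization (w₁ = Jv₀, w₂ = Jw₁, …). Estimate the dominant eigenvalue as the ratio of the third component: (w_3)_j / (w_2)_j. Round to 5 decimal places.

5.75000

w1 = Jv₀ = (-23, -10, -15)
w2 = Jw1 = (-6, 36, 40)
w3 = Jw2 = (274, 76, 230)
Ratio at component: 230 / 40 = 5.75000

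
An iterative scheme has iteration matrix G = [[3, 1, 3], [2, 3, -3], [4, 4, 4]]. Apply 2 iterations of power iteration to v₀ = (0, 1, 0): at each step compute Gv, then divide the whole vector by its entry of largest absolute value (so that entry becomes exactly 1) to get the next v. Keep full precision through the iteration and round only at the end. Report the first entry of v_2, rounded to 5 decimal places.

0.56250

Gv0 = (1.000000, 3.000000, 4.000000); divide by 4.000000 → v1 = (0.250000, 0.750000, 1.000000)
Gv1 = (4.500000, -0.250000, 8.000000); divide by 8.000000 → v2 = (0.562500, -0.031250, 1.000000)
Requested entry of v2: 18/32 = 0.56250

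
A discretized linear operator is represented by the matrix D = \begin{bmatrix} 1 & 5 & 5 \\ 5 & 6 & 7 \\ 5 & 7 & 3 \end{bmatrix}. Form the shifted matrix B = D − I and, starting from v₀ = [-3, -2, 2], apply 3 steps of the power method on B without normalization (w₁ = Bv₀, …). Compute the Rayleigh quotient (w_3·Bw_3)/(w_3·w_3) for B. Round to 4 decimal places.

B = D − I has rows (0, 5, 5); (5, 5, 7); (5, 7, 2)
w1 = Bv₀ = (0, -11, -25)
w2 = Bw1 = (-180, -230, -127)
w3 = Bw2 = (-1785, -2939, -2764)
Bw3 = (-28515, -42968, -35026)
w3·Bw3 = 273994091; w3·w3 = 19463642; μ ≈ 273994091/19463642 = 14.0772

14.0772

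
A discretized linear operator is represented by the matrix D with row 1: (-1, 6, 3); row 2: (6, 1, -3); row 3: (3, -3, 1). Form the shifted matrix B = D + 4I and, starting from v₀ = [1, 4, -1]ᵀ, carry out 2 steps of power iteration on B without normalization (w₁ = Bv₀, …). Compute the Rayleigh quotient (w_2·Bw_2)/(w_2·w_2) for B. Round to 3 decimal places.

B = D + 4I has rows (3, 6, 3); (6, 5, -3); (3, -3, 5)
w1 = Bv₀ = (3·1 + 6·4 + 3·(-1); 6·1 + 5·4 + (-3)·(-1); 3·1 + (-3)·4 + 5·(-1)) = (24, 29, -14)
w2 = Bw1 = (3·24 + 6·29 + 3·(-14); 6·24 + 5·29 + (-3)·(-14); 3·24 + (-3)·29 + 5·(-14)) = (204, 331, -85)
Bw2 = (2343, 3134, -806)
w2·Bw2 = 1583836; w2·w2 = 158402; μ ≈ 1583836/158402 = 9.999

9.999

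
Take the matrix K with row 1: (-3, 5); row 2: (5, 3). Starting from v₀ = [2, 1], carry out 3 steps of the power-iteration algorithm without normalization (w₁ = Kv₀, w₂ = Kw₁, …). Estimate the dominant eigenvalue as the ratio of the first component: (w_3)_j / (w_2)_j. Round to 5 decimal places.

-0.50000

w1 = Kv₀ = (-1, 13)
w2 = Kw1 = (68, 34)
w3 = Kw2 = (-34, 442)
Ratio at component: -34 / 68 = -0.50000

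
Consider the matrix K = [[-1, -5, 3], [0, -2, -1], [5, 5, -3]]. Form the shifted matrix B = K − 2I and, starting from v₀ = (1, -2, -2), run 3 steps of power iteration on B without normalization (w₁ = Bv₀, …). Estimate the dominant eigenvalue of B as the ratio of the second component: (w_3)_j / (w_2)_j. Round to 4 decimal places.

-3.3333

B = K − 2I has rows (-3, -5, 3); (0, -4, -1); (5, 5, -5)
w1 = Bv₀ = ((-3)·1 + (-5)·(-2) + 3·(-2); 0·1 + (-4)·(-2) + (-1)·(-2); 5·1 + 5·(-2) + (-5)·(-2)) = (1, 10, 5)
w2 = Bw1 = ((-3)·1 + (-5)·10 + 3·5; 0·1 + (-4)·10 + (-1)·5; 5·1 + 5·10 + (-5)·5) = (-38, -45, 30)
w3 = Bw2 = (429, 150, -565)
Ratio: 150/-45 = -3.3333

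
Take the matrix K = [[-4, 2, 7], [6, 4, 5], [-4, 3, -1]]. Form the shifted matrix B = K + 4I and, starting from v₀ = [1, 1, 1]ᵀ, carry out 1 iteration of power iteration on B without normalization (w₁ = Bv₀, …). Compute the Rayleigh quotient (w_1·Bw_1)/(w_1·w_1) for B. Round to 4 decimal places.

10.3722

B = K + 4I has rows (0, 2, 7); (6, 8, 5); (-4, 3, 3)
w1 = Bv₀ = (9, 19, 2)
Bw1 = (52, 216, 27)
w1·Bw1 = 4626; w1·w1 = 446; μ ≈ 4626/446 = 10.3722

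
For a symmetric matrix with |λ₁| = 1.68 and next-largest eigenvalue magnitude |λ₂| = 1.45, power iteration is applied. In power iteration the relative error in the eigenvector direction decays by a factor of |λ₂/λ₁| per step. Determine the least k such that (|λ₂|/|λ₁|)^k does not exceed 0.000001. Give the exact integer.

|λ₂/λ₁| = 1.45/1.68 = 0.86310
Need k ≥ ln(0.000001) / ln(0.86310) = -13.8155 / -0.1472 ≈ 93.836
Smallest integer k satisfying the bound: 94

94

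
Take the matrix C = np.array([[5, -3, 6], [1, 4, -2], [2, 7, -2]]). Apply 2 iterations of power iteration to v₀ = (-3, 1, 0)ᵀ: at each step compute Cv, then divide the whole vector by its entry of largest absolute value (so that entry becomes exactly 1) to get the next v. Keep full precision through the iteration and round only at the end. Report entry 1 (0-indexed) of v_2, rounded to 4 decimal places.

0.1839

Cv0 = (-18.00000, 1.00000, 1.00000); divide by -18.00000 → v1 = (1.00000, -0.05556, -0.05556)
Cv1 = (4.83333, 0.88889, 1.72222); divide by 4.83333 → v2 = (1.00000, 0.18391, 0.35632)
Requested entry of v2: -16/-87 = 0.1839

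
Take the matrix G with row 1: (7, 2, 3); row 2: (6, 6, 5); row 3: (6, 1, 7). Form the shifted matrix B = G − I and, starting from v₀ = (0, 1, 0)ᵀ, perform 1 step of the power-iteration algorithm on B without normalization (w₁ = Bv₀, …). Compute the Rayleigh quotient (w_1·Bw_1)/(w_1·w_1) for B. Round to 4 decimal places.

9.4333

B = G − I has rows (6, 2, 3); (6, 5, 5); (6, 1, 6)
w1 = Bv₀ = (6·0 + 2·1 + 3·0; 6·0 + 5·1 + 5·0; 6·0 + 1·1 + 6·0) = (2, 5, 1)
Bw1 = (25, 42, 23)
w1·Bw1 = 283; w1·w1 = 30; μ ≈ 283/30 = 9.4333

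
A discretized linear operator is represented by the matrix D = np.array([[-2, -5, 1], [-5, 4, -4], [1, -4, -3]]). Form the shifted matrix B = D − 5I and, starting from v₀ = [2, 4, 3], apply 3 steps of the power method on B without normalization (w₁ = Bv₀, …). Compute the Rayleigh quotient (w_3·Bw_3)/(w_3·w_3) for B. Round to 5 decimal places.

-10.67632

B = D − 5I has rows (-7, -5, 1); (-5, -1, -4); (1, -4, -8)
w1 = Bv₀ = (-31, -26, -38)
w2 = Bw1 = (309, 333, 377)
w3 = Bw2 = (-3451, -3386, -4039)
Bw3 = (37048, 36797, 42405)
w3·Bw3 = -423721085; w3·w3 = 39687918; μ ≈ -423721085/39687918 = -10.67632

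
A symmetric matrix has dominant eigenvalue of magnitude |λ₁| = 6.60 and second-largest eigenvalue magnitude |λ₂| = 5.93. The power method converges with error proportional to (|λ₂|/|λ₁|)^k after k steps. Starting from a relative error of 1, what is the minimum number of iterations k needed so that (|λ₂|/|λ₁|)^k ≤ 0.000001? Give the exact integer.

130

|λ₂/λ₁| = 5.93/6.60 = 0.89848
Need k ≥ ln(0.000001) / ln(0.89848) = -13.8155 / -0.1070 ≈ 129.062
Smallest integer k satisfying the bound: 130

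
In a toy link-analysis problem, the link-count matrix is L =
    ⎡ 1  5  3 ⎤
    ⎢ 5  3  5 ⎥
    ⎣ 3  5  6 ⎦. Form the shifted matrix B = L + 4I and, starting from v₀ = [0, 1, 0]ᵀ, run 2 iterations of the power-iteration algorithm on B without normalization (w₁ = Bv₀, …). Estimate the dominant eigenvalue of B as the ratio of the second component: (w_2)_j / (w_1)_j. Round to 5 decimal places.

B = L + 4I has rows (5, 5, 3); (5, 7, 5); (3, 5, 10)
w1 = Bv₀ = (5, 7, 5)
w2 = Bw1 = (75, 99, 100)
Ratio: 99/7 = 14.14286

14.14286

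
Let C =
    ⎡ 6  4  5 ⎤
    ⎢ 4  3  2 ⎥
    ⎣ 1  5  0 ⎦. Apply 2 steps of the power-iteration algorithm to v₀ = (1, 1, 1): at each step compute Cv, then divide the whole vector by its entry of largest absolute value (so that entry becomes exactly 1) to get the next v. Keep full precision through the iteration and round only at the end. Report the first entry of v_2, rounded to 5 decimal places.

Cv0 = (15.000000, 9.000000, 6.000000); divide by 15.000000 → v1 = (1.000000, 0.600000, 0.400000)
Cv1 = (10.400000, 6.600000, 4.000000); divide by 10.400000 → v2 = (1.000000, 0.634615, 0.384615)
Requested entry of v2: 156/156 = 1.00000

1.00000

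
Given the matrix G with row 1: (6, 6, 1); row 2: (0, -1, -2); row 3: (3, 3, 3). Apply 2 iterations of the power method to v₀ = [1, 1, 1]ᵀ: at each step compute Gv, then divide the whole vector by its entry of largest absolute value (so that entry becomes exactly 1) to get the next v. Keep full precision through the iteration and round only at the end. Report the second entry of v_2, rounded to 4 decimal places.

Gv0 = (13.00000, -3.00000, 9.00000); divide by 13.00000 → v1 = (1.00000, -0.23077, 0.69231)
Gv1 = (5.30769, -1.15385, 4.38462); divide by 5.30769 → v2 = (1.00000, -0.21739, 0.82609)
Requested entry of v2: -15/69 = -0.2174

-0.2174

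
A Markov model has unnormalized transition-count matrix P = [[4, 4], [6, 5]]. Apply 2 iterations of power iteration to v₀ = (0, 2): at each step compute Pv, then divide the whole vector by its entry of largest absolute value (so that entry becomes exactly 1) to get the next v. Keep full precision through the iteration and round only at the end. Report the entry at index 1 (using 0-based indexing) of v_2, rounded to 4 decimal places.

Pv0 = (8.00000, 10.00000); divide by 10.00000 → v1 = (0.80000, 1.00000)
Pv1 = (7.20000, 9.80000); divide by 9.80000 → v2 = (0.73469, 1.00000)
Requested entry of v2: 98/98 = 1.0000

1.0000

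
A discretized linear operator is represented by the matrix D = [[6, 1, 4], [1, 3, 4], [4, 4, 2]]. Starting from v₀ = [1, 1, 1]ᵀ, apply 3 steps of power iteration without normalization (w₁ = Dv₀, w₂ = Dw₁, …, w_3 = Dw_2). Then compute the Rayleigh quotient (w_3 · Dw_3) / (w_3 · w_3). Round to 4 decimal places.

9.9010

w1 = Dv₀ = (11, 8, 10)
w2 = Dw1 = (114, 75, 96)
w3 = Dw2 = (1143, 723, 948)
Dw3 = (11373, 7104, 9360)
w3·Dw3 = 1143·11373 + 723·7104 + 948·9360 = 27008811; w3·w3 = 1143·1143 + 723·723 + 948·948 = 2727882
λ ≈ 27008811/2727882 = 9.9010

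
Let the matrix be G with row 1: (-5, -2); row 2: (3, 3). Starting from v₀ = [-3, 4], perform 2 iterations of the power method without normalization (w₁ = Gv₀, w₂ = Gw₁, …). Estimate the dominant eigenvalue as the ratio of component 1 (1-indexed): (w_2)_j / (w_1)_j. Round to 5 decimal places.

-5.85714

w1 = Gv₀ = ((-5)·(-3) + (-2)·4; 3·(-3) + 3·4) = (7, 3)
w2 = Gw1 = ((-5)·7 + (-2)·3; 3·7 + 3·3) = (-41, 30)
Ratio at component: -41 / 7 = -5.85714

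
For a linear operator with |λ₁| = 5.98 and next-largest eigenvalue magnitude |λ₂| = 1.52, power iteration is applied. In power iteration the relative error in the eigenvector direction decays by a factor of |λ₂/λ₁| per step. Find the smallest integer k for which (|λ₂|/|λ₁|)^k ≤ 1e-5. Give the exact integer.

9

|λ₂/λ₁| = 1.52/5.98 = 0.25418
Need k ≥ ln(1e-5) / ln(0.25418) = -11.5129 / -1.3697 ≈ 8.405
Smallest integer k satisfying the bound: 9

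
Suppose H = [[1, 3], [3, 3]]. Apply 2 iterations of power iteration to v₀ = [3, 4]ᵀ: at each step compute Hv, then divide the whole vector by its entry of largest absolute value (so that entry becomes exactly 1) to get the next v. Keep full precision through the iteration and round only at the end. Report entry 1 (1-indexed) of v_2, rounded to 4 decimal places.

Hv0 = (15.00000, 21.00000); divide by 21.00000 → v1 = (0.71429, 1.00000)
Hv1 = (3.71429, 5.14286); divide by 5.14286 → v2 = (0.72222, 1.00000)
Requested entry of v2: 78/108 = 0.7222

0.7222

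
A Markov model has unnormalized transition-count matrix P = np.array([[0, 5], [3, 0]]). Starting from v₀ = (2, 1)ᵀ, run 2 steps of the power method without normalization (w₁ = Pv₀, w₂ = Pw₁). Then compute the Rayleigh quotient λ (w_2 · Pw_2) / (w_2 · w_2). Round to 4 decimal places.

λ ≈ 3.2000

w1 = Pv₀ = (0·2 + 5·1; 3·2 + 0·1) = (5, 6)
w2 = Pw1 = (0·5 + 5·6; 3·5 + 0·6) = (30, 15)
Pw2 = (75, 90)
w2·Pw2 = 30·75 + 15·90 = 3600; w2·w2 = 30·30 + 15·15 = 1125
λ ≈ 3600/1125 = 3.2000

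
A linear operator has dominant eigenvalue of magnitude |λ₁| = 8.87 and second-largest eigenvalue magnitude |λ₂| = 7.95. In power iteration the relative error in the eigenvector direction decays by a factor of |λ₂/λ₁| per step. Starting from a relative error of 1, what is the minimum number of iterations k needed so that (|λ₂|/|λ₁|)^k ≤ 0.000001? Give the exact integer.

|λ₂/λ₁| = 7.95/8.87 = 0.89628
Need k ≥ ln(0.000001) / ln(0.89628) = -13.8155 / -0.1095 ≈ 126.166
Smallest integer k satisfying the bound: 127

127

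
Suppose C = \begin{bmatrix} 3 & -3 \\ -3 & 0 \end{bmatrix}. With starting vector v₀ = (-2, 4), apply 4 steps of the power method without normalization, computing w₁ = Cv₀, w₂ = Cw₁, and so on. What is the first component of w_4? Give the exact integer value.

-1782

w1 = Cv₀ = (3·(-2) + (-3)·4; (-3)·(-2) + 0·4) = (-18, 6)
w2 = Cw1 = (3·(-18) + (-3)·6; (-3)·(-18) + 0·6) = (-72, 54)
w3 = Cw2 = (-378, 216)
w4 = Cw3 = (-1782, 1134)
The requested component of w4 is -1782.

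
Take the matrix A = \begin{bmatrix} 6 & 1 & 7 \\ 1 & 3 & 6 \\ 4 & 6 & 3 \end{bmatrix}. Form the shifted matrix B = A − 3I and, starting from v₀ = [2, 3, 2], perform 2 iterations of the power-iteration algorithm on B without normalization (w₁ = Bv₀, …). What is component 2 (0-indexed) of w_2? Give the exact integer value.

B = A − 3I has rows (3, 1, 7); (1, 0, 6); (4, 6, 0)
w1 = Bv₀ = (23, 14, 26)
w2 = Bw1 = (265, 179, 176)
Requested component of w2: 176

176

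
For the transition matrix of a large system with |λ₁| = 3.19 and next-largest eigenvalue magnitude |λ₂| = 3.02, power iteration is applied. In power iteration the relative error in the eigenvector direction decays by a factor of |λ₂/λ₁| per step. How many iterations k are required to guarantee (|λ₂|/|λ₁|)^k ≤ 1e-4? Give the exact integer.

|λ₂/λ₁| = 3.02/3.19 = 0.94671
Need k ≥ ln(1e-4) / ln(0.94671) = -9.2103 / -0.0548 ≈ 168.182
Smallest integer k satisfying the bound: 169

169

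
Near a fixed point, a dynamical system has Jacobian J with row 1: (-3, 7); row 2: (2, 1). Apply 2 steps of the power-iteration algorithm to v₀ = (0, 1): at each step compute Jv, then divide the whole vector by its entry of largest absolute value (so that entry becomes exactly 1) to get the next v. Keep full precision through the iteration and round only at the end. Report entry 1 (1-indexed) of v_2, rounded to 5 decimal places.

Jv0 = (7.000000, 1.000000); divide by 7.000000 → v1 = (1.000000, 0.142857)
Jv1 = (-2.000000, 2.142857); divide by 2.142857 → v2 = (-0.933333, 1.000000)
Requested entry of v2: -14/15 = -0.93333

-0.93333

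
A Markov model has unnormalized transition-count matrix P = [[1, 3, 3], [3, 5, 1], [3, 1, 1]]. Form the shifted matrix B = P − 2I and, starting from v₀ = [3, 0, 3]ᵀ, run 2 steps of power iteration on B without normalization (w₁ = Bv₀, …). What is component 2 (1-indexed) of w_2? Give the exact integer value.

60

B = P − 2I has rows (-1, 3, 3); (3, 3, 1); (3, 1, -1)
w1 = Bv₀ = ((-1)·3 + 3·0 + 3·3; 3·3 + 3·0 + 1·3; 3·3 + 1·0 + (-1)·3) = (6, 12, 6)
w2 = Bw1 = ((-1)·6 + 3·12 + 3·6; 3·6 + 3·12 + 1·6; 3·6 + 1·12 + (-1)·6) = (48, 60, 24)
Requested component of w2: 60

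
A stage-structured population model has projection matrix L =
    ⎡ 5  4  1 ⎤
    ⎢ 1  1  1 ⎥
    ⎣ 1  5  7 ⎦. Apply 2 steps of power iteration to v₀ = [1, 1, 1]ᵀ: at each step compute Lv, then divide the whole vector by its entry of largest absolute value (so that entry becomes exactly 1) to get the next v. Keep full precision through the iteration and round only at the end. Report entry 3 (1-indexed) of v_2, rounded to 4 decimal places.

1.0000

Lv0 = (10.00000, 3.00000, 13.00000); divide by 13.00000 → v1 = (0.76923, 0.23077, 1.00000)
Lv1 = (5.76923, 2.00000, 8.92308); divide by 8.92308 → v2 = (0.64655, 0.22414, 1.00000)
Requested entry of v2: 116/116 = 1.0000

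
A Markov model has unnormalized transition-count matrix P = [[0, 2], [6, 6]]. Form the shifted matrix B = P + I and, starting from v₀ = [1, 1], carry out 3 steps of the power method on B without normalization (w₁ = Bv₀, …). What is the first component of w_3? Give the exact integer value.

247

B = P + I has rows (1, 2); (6, 7)
w1 = Bv₀ = (1·1 + 2·1; 6·1 + 7·1) = (3, 13)
w2 = Bw1 = (1·3 + 2·13; 6·3 + 7·13) = (29, 109)
w3 = Bw2 = (247, 937)
Requested component of w3: 247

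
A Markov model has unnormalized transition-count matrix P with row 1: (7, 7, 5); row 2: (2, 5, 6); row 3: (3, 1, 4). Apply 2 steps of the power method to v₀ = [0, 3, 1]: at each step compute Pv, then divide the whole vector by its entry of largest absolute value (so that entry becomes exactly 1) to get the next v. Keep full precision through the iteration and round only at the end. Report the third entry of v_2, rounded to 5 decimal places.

Pv0 = (26.000000, 21.000000, 7.000000); divide by 26.000000 → v1 = (1.000000, 0.807692, 0.269231)
Pv1 = (14.000000, 7.653846, 4.884615); divide by 14.000000 → v2 = (1.000000, 0.546703, 0.348901)
Requested entry of v2: 127/364 = 0.34890

0.34890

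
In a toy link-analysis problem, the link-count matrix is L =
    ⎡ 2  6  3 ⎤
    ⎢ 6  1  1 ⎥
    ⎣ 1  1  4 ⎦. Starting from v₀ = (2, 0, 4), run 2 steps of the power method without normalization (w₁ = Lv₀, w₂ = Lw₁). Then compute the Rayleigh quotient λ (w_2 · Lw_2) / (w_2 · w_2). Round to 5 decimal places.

w1 = Lv₀ = (2·2 + 6·0 + 3·4; 6·2 + 1·0 + 1·4; 1·2 + 1·0 + 4·4) = (16, 16, 18)
w2 = Lw1 = (2·16 + 6·16 + 3·18; 6·16 + 1·16 + 1·18; 1·16 + 1·16 + 4·18) = (182, 130, 104)
Lw2 = (1456, 1326, 728)
w2·Lw2 = 182·1456 + 130·1326 + 104·728 = 513084; w2·w2 = 182·182 + 130·130 + 104·104 = 60840
λ ≈ 513084/60840 = 8.43333

8.43333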